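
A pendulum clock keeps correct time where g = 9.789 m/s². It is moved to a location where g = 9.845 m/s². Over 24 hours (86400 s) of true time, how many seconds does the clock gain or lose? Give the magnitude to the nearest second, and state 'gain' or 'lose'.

The clock's period scales as T ∝ 1/√g, so T'/T = √(9.789/9.845) = 0.997152.
In 86400 s of true time the clock registers 86400/0.997152 = 86646.8 s, so it gains 247 s.

gain 247 s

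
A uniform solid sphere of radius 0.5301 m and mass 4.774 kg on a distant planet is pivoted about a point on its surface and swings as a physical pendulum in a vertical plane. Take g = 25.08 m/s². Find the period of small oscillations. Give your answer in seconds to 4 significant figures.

1.081 s

I_cm = (2/5)mr² = 0.53661 kg·m². The pivot is at distance d = 0.5301 m from the centre of mass.
By the parallel-axis theorem, I = I_cm + md² = 0.53661 + 1.3415 = 1.8781 kg·m².
T = 2π√(I/(mgd)) = 2π√(1.8781/(4.774 × 25.08 × 0.5301)) = 1.081 s.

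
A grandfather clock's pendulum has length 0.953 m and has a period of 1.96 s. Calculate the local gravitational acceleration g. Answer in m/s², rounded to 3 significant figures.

From T = 2π√(L/g), g = 4π²L/T² = 4π² × 0.953/1.960² = 9.79 m/s².

9.79 m/s²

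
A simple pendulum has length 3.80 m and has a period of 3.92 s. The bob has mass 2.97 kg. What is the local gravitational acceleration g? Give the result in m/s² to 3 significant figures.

From T = 2π√(L/g), g = 4π²L/T² = 4π² × 3.80/3.920² = 9.76 m/s².

9.76 m/s²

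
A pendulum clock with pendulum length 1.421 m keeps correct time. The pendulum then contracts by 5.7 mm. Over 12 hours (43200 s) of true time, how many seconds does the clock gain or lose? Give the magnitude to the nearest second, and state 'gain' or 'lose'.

T ∝ √L, so T'/T = √(1.41530/1.421) = 0.997992.
In 43200 s of true time the clock registers 43200/0.997992 = 43286.9 s, so it gains 87 s.

gain 87 s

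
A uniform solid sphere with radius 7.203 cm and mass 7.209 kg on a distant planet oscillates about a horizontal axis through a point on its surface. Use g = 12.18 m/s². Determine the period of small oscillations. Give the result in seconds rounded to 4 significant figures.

I_cm = (2/5)mr² = 0.014961 kg·m². The pivot is at distance d = 0.07203 m from the centre of mass.
By the parallel-axis theorem, I = I_cm + md² = 0.014961 + 0.037403 = 0.052364 kg·m².
T = 2π√(I/(mgd)) = 2π√(0.052364/(7.209 × 12.18 × 0.07203)) = 0.5717 s.

0.5717 s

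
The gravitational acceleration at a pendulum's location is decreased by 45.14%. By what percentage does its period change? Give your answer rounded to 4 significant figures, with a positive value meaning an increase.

T ∝ 1/√g, so T'/T = 1/√(0.54860) = 1.3501.
Percentage change in T = (1.3501 − 1) × 100% = 35.01%.

35.01%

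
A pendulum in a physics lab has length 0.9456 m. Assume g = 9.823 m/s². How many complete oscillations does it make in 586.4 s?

300

T = 2π√(L/g) = 2π√(0.9456/9.823) = 1.9494 s.
Number of complete oscillations = ⌊586.4/1.9494⌋ = ⌊300.80⌋ = 300.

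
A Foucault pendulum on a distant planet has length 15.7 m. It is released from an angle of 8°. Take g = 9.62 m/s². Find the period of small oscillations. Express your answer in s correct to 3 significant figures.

8.03 s

T = 2π√(L/g) = 2π√(15.7/9.62) = 2π × 1.278 = 8.03 s.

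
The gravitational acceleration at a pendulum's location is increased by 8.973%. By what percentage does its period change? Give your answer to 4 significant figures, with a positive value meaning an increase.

T ∝ 1/√g, so T'/T = 1/√(1.0897) = 0.95794.
Percentage change in T = (0.95794 − 1) × 100% = -4.206%.

-4.206%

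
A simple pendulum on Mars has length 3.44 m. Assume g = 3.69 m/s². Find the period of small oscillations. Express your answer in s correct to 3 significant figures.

6.07 s

T = 2π√(L/g) = 2π√(3.44/3.69) = 2π × 0.9655 = 6.07 s.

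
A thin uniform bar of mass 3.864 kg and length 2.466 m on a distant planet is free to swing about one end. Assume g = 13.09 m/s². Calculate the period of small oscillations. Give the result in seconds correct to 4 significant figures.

For a physical pendulum T = 2π√(I/(mgd)), with d = 1.2330 m from pivot to centre of mass.
I_cm = mL²/12 = 3.864 × 2.466²/12 = 1.9581 kg·m²; I = I_cm + md² = 1.9581 + 3.864 × 1.2330² = 7.8325 kg·m².
T = 2π√(7.8325/(3.864 × 13.09 × 1.2330)) = 2.227 s.

2.227 s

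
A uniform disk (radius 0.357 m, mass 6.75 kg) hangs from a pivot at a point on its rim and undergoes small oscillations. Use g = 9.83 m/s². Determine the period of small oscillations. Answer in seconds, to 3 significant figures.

1.47 s

I_cm = ½mr² = 0.4301 kg·m². The pivot is at distance d = 0.357 m from the centre of mass.
By the parallel-axis theorem, I = I_cm + md² = 0.4301 + 0.8603 = 1.290 kg·m².
T = 2π√(I/(mgd)) = 2π√(1.290/(6.75 × 9.83 × 0.357)) = 1.47 s.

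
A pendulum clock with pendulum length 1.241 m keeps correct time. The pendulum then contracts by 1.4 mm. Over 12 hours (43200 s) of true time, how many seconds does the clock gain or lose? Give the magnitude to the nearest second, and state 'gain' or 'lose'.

gain 24 s

T ∝ √L, so T'/T = √(1.23960/1.241) = 0.999436.
In 43200 s of true time the clock registers 43200/0.999436 = 43224.4 s, so it gains 24 s.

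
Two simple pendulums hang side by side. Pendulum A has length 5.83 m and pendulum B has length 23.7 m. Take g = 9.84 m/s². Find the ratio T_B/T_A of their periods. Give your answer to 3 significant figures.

T ∝ √L, so T_B/T_A = √(L_B/L_A) = √(23.7/5.83) = 2.02.

2.02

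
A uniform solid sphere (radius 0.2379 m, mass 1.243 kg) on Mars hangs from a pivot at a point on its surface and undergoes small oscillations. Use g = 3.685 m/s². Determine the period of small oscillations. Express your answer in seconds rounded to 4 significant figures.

1.889 s

I_cm = (2/5)mr² = 0.028140 kg·m². The pivot is at distance d = 0.2379 m from the centre of mass.
By the parallel-axis theorem, I = I_cm + md² = 0.028140 + 0.070349 = 0.098489 kg·m².
T = 2π√(I/(mgd)) = 2π√(0.098489/(1.243 × 3.685 × 0.2379)) = 1.889 s.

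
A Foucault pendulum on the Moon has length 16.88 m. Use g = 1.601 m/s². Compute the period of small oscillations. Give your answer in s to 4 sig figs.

20.40 s

T = 2π√(L/g) = 2π√(16.88/1.601) = 2π × 3.2471 = 20.40 s.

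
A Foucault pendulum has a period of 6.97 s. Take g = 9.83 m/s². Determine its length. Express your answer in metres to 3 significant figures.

12.1 m

From T = 2π√(L/g), L = gT²/(4π²) = 9.83 × 6.970²/(4π²) = 12.1 m.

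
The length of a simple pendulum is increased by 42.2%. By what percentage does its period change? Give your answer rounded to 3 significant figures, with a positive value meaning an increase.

19.2%

T ∝ √L, so T'/T = √(1.422) = 1.192.
Percentage change in T = (1.192 − 1) × 100% = 19.2%.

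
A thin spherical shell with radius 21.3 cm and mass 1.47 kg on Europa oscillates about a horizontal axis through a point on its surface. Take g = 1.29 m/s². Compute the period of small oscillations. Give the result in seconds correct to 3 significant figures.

I_cm = (2/3)mr² = 0.04446 kg·m². The pivot is at distance d = 0.213 m from the centre of mass.
By the parallel-axis theorem, I = I_cm + md² = 0.04446 + 0.06669 = 0.1112 kg·m².
T = 2π√(I/(mgd)) = 2π√(0.1112/(1.47 × 1.29 × 0.213)) = 3.30 s.

3.30 s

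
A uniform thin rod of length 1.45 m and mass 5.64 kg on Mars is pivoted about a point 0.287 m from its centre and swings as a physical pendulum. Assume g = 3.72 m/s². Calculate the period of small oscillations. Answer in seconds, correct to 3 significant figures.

3.09 s

For a physical pendulum T = 2π√(I/(mgd)), with d = 0.2870 m from pivot to centre of mass.
I_cm = mL²/12 = 5.64 × 1.45²/12 = 0.9882 kg·m²; I = I_cm + md² = 0.9882 + 5.64 × 0.2870² = 1.453 kg·m².
T = 2π√(1.453/(5.64 × 3.72 × 0.2870)) = 3.09 s.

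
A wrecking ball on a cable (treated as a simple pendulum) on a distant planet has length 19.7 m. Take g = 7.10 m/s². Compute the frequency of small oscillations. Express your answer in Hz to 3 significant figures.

0.0955 Hz

T = 2π√(L/g) = 2π√(19.7/7.10) = 10.47 s, so f = 1/T = 0.0955 Hz.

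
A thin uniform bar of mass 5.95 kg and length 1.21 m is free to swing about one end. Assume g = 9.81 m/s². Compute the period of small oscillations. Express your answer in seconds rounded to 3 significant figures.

1.80 s

For a physical pendulum T = 2π√(I/(mgd)), with d = 0.6050 m from pivot to centre of mass.
I_cm = mL²/12 = 5.95 × 1.21²/12 = 0.7259 kg·m²; I = I_cm + md² = 0.7259 + 5.95 × 0.6050² = 2.904 kg·m².
T = 2π√(2.904/(5.95 × 9.81 × 0.6050)) = 1.80 s.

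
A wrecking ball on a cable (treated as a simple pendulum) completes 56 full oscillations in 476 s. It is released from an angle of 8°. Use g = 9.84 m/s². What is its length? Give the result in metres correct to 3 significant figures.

18.0 m

T = 476/56 = 8.500 s.
From T = 2π√(L/g), L = gT²/(4π²) = 9.84 × 8.500²/(4π²) = 18.0 m.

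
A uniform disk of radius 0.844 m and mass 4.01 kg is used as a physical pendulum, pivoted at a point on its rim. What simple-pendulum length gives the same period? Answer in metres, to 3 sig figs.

The equivalent simple-pendulum length is L_eq = I/(md), where I is about the pivot and d = 0.8440 m.
I_cm = ½mR² = 1.428 kg·m², so I = I_cm + md² = 1.428 + 2.856 = 4.285 kg·m².
L_eq = 4.285/(4.01 × 0.8440) = 1.27 m.

1.27 m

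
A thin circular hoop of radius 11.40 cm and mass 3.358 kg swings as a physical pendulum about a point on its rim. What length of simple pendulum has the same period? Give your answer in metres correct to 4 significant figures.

0.2280 m

The equivalent simple-pendulum length is L_eq = I/(md), where I is about the pivot and d = 0.11400 m.
I_cm = mR² = 0.043641 kg·m², so I = I_cm + md² = 0.043641 + 0.043641 = 0.087281 kg·m².
L_eq = 0.087281/(3.358 × 0.11400) = 0.2280 m.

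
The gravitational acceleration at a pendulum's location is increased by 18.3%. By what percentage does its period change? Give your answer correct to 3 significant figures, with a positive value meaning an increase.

T ∝ 1/√g, so T'/T = 1/√(1.183) = 0.9194.
Percentage change in T = (0.9194 − 1) × 100% = -8.06%.

-8.06%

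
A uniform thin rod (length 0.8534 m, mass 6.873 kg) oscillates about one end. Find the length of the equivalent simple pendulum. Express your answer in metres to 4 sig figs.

The equivalent simple-pendulum length is L_eq = I/(md), where I is about the pivot and d = 0.42670 m.
I_cm = (1/12)mL² = 0.41713 kg·m², so I = I_cm + md² = 0.41713 + 1.2514 = 1.6685 kg·m².
L_eq = 1.6685/(6.873 × 0.42670) = 0.5689 m.

0.5689 m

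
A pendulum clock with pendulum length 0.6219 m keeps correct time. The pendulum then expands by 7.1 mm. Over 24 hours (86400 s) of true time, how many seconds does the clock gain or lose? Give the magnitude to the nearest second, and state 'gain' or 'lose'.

T ∝ √L, so T'/T = √(0.62900/0.6219) = 1.00569.
In 86400 s of true time the clock registers 86400/1.00569 = 85911.0 s, so it loses 489 s.

lose 489 s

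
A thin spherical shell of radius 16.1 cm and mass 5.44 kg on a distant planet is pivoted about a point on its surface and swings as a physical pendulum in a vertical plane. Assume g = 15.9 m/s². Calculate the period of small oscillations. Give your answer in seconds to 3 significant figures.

I_cm = (2/3)mr² = 0.09401 kg·m². The pivot is at distance d = 0.161 m from the centre of mass.
By the parallel-axis theorem, I = I_cm + md² = 0.09401 + 0.1410 = 0.2350 kg·m².
T = 2π√(I/(mgd)) = 2π√(0.2350/(5.44 × 15.9 × 0.161)) = 0.816 s.

0.816 s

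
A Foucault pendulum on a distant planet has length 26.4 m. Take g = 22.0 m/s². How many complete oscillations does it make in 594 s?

86

T = 2π√(L/g) = 2π√(26.4/22.0) = 6.883 s.
Number of complete oscillations = ⌊594/6.883⌋ = ⌊86.30⌋ = 86.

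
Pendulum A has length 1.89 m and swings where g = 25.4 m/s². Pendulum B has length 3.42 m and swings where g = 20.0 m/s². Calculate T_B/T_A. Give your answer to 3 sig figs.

1.52

T = 2π√(L/g), so T_B/T_A = √((L_B/g_B)/(L_A/g_A)) = √((3.42/20.0)/(1.89/25.4)) = 1.52.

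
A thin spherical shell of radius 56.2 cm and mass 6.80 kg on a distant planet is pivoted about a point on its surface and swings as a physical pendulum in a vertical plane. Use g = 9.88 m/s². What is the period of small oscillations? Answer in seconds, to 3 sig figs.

I_cm = (2/3)mr² = 1.432 kg·m². The pivot is at distance d = 0.562 m from the centre of mass.
By the parallel-axis theorem, I = I_cm + md² = 1.432 + 2.148 = 3.580 kg·m².
T = 2π√(I/(mgd)) = 2π√(3.580/(6.80 × 9.88 × 0.562)) = 1.93 s.

1.93 s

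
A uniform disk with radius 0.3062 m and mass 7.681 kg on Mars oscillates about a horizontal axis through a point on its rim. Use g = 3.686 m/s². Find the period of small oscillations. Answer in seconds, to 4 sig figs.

I_cm = ½mr² = 0.36008 kg·m². The pivot is at distance d = 0.3062 m from the centre of mass.
By the parallel-axis theorem, I = I_cm + md² = 0.36008 + 0.72016 = 1.0802 kg·m².
T = 2π√(I/(mgd)) = 2π√(1.0802/(7.681 × 3.686 × 0.3062)) = 2.218 s.

2.218 s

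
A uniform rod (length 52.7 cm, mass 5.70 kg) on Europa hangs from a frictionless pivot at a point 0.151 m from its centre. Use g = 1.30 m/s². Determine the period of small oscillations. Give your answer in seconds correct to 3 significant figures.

For a physical pendulum T = 2π√(I/(mgd)), with d = 0.1510 m from pivot to centre of mass.
I_cm = mL²/12 = 5.70 × 0.527²/12 = 0.1319 kg·m²; I = I_cm + md² = 0.1319 + 5.70 × 0.1510² = 0.2619 kg·m².
T = 2π√(0.2619/(5.70 × 1.30 × 0.1510)) = 3.04 s.

3.04 s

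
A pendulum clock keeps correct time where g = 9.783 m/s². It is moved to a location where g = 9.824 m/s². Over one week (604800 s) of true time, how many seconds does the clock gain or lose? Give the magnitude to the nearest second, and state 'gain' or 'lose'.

The clock's period scales as T ∝ 1/√g, so T'/T = √(9.783/9.824) = 0.997911.
In 604800 s of true time the clock registers 604800/0.997911 = 606066.0 s, so it gains 1266 s.

gain 1266 s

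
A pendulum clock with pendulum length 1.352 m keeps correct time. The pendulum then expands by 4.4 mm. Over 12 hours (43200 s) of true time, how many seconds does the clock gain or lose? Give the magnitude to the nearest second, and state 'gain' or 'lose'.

T ∝ √L, so T'/T = √(1.35640/1.352) = 1.00163.
In 43200 s of true time the clock registers 43200/1.00163 = 43129.9 s, so it loses 70 s.

lose 70 s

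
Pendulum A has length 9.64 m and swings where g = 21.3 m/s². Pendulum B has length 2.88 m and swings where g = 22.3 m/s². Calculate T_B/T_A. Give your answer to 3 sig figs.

T = 2π√(L/g), so T_B/T_A = √((L_B/g_B)/(L_A/g_A)) = √((2.88/22.3)/(9.64/21.3)) = 0.534.

0.534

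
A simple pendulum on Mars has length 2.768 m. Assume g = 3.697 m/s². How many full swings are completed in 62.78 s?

11

T = 2π√(L/g) = 2π√(2.768/3.697) = 5.4367 s.
Number of complete oscillations = ⌊62.78/5.4367⌋ = ⌊11.547⌋ = 11.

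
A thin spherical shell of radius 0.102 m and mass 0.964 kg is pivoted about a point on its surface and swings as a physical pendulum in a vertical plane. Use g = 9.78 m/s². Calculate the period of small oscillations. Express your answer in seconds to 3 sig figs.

I_cm = (2/3)mr² = 0.006686 kg·m². The pivot is at distance d = 0.102 m from the centre of mass.
By the parallel-axis theorem, I = I_cm + md² = 0.006686 + 0.01003 = 0.01672 kg·m².
T = 2π√(I/(mgd)) = 2π√(0.01672/(0.964 × 9.78 × 0.102)) = 0.828 s.

0.828 s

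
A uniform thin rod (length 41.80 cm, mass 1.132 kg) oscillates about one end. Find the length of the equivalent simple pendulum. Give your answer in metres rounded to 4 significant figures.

The equivalent simple-pendulum length is L_eq = I/(md), where I is about the pivot and d = 0.20900 m.
I_cm = (1/12)mL² = 0.016482 kg·m², so I = I_cm + md² = 0.016482 + 0.049447 = 0.065929 kg·m².
L_eq = 0.065929/(1.132 × 0.20900) = 0.2787 m.

0.2787 m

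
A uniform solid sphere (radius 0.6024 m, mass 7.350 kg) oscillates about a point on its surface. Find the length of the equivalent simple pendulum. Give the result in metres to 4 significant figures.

The equivalent simple-pendulum length is L_eq = I/(md), where I is about the pivot and d = 0.60240 m.
I_cm = (2/5)mR² = 1.0669 kg·m², so I = I_cm + md² = 1.0669 + 2.6672 = 3.7341 kg·m².
L_eq = 3.7341/(7.350 × 0.60240) = 0.8434 m.

0.8434 m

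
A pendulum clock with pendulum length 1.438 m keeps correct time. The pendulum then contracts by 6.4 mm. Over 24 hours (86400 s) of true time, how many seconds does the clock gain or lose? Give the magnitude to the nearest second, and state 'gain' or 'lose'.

T ∝ √L, so T'/T = √(1.43160/1.438) = 0.997772.
In 86400 s of true time the clock registers 86400/0.997772 = 86592.9 s, so it gains 193 s.

gain 193 s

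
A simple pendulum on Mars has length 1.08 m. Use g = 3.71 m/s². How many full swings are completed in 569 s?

T = 2π√(L/g) = 2π√(1.08/3.71) = 3.390 s.
Number of complete oscillations = ⌊569/3.390⌋ = ⌊167.8⌋ = 167.

167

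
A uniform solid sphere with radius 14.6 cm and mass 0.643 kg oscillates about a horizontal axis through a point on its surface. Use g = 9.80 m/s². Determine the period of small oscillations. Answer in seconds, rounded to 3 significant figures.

I_cm = (2/5)mr² = 0.005482 kg·m². The pivot is at distance d = 0.146 m from the centre of mass.
By the parallel-axis theorem, I = I_cm + md² = 0.005482 + 0.01371 = 0.01919 kg·m².
T = 2π√(I/(mgd)) = 2π√(0.01919/(0.643 × 9.80 × 0.146)) = 0.907 s.

0.907 s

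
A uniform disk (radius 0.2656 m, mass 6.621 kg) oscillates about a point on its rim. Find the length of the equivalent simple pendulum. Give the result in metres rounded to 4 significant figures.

0.3984 m

The equivalent simple-pendulum length is L_eq = I/(md), where I is about the pivot and d = 0.26560 m.
I_cm = ½mR² = 0.23353 kg·m², so I = I_cm + md² = 0.23353 + 0.46707 = 0.70060 kg·m².
L_eq = 0.70060/(6.621 × 0.26560) = 0.3984 m.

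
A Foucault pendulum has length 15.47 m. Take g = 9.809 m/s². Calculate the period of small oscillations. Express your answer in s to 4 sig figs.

T = 2π√(L/g) = 2π√(15.47/9.809) = 2π × 1.2558 = 7.891 s.

7.891 s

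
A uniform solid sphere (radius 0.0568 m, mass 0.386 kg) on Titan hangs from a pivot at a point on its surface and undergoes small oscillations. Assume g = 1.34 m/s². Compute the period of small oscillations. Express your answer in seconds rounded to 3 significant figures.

I_cm = (2/5)mr² = 0.0004981 kg·m². The pivot is at distance d = 0.0568 m from the centre of mass.
By the parallel-axis theorem, I = I_cm + md² = 0.0004981 + 0.001245 = 0.001743 kg·m².
T = 2π√(I/(mgd)) = 2π√(0.001743/(0.386 × 1.34 × 0.0568)) = 1.53 s.

1.53 s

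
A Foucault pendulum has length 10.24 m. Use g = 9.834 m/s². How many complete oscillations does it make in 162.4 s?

T = 2π√(L/g) = 2π√(10.24/9.834) = 6.4116 s.
Number of complete oscillations = ⌊162.4/6.4116⌋ = ⌊25.329⌋ = 25.

25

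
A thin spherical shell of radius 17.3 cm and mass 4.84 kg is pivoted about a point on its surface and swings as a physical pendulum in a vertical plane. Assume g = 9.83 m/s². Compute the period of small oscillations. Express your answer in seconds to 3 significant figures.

I_cm = (2/3)mr² = 0.09657 kg·m². The pivot is at distance d = 0.173 m from the centre of mass.
By the parallel-axis theorem, I = I_cm + md² = 0.09657 + 0.1449 = 0.2414 kg·m².
T = 2π√(I/(mgd)) = 2π√(0.2414/(4.84 × 9.83 × 0.173)) = 1.08 s.

1.08 s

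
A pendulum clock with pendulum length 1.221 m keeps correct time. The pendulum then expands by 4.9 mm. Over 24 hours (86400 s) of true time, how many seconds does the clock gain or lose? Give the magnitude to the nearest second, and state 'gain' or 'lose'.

lose 173 s

T ∝ √L, so T'/T = √(1.22590/1.221) = 1.00200.
In 86400 s of true time the clock registers 86400/1.00200 = 86227.2 s, so it loses 173 s.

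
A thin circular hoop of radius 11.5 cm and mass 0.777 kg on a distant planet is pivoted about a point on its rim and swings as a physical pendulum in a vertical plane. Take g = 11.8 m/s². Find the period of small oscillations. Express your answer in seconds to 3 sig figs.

0.877 s

I_cm = mr² = 0.01028 kg·m². The pivot is at distance d = 0.115 m from the centre of mass.
By the parallel-axis theorem, I = I_cm + md² = 0.01028 + 0.01028 = 0.02055 kg·m².
T = 2π√(I/(mgd)) = 2π√(0.02055/(0.777 × 11.8 × 0.115)) = 0.877 s.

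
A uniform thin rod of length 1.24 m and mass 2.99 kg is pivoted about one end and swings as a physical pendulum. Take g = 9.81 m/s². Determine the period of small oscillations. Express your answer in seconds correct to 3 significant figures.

For a physical pendulum T = 2π√(I/(mgd)), with d = 0.6200 m from pivot to centre of mass.
I_cm = mL²/12 = 2.99 × 1.24²/12 = 0.3831 kg·m²; I = I_cm + md² = 0.3831 + 2.99 × 0.6200² = 1.532 kg·m².
T = 2π√(1.532/(2.99 × 9.81 × 0.6200)) = 1.82 s.

1.82 s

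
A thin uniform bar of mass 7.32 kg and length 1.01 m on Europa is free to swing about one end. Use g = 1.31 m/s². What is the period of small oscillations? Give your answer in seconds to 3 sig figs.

4.50 s

For a physical pendulum T = 2π√(I/(mgd)), with d = 0.5050 m from pivot to centre of mass.
I_cm = mL²/12 = 7.32 × 1.01²/12 = 0.6223 kg·m²; I = I_cm + md² = 0.6223 + 7.32 × 0.5050² = 2.489 kg·m².
T = 2π√(2.489/(7.32 × 1.31 × 0.5050)) = 4.50 s.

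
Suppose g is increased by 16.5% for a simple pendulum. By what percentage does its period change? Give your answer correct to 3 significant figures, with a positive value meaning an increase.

T ∝ 1/√g, so T'/T = 1/√(1.165) = 0.9265.
Percentage change in T = (0.9265 − 1) × 100% = -7.35%.

-7.35%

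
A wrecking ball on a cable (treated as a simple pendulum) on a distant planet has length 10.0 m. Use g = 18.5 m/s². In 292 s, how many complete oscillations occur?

63

T = 2π√(L/g) = 2π√(10.0/18.5) = 4.619 s.
Number of complete oscillations = ⌊292/4.619⌋ = ⌊63.21⌋ = 63.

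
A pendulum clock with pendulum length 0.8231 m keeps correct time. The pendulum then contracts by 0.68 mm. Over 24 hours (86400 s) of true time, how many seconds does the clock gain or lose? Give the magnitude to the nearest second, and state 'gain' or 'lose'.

T ∝ √L, so T'/T = √(0.82242/0.8231) = 0.999587.
In 86400 s of true time the clock registers 86400/0.999587 = 86435.7 s, so it gains 36 s.

gain 36 s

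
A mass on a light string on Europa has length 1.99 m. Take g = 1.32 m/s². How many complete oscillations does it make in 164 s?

21

T = 2π√(L/g) = 2π√(1.99/1.32) = 7.715 s.
Number of complete oscillations = ⌊164/7.715⌋ = ⌊21.26⌋ = 21.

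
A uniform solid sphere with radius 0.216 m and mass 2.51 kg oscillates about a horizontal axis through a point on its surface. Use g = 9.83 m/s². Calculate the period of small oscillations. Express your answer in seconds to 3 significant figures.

1.10 s

I_cm = (2/5)mr² = 0.04684 kg·m². The pivot is at distance d = 0.216 m from the centre of mass.
By the parallel-axis theorem, I = I_cm + md² = 0.04684 + 0.1171 = 0.1639 kg·m².
T = 2π√(I/(mgd)) = 2π√(0.1639/(2.51 × 9.83 × 0.216)) = 1.10 s.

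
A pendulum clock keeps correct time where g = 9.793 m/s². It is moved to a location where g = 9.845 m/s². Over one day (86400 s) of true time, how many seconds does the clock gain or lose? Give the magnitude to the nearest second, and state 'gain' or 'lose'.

gain 229 s

The clock's period scales as T ∝ 1/√g, so T'/T = √(9.793/9.845) = 0.997356.
In 86400 s of true time the clock registers 86400/0.997356 = 86629.1 s, so it gains 229 s.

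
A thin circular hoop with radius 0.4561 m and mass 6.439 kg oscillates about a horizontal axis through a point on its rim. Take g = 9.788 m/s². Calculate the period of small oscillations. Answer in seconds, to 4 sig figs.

1.918 s

I_cm = mr² = 1.3395 kg·m². The pivot is at distance d = 0.4561 m from the centre of mass.
By the parallel-axis theorem, I = I_cm + md² = 1.3395 + 1.3395 = 2.6790 kg·m².
T = 2π√(I/(mgd)) = 2π√(2.6790/(6.439 × 9.788 × 0.4561)) = 1.918 s.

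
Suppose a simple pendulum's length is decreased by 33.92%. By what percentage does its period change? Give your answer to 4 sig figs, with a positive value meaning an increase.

T ∝ √L, so T'/T = √(0.66080) = 0.81290.
Percentage change in T = (0.81290 − 1) × 100% = -18.71%.

-18.71%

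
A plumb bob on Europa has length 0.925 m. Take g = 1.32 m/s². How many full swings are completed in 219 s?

T = 2π√(L/g) = 2π√(0.925/1.32) = 5.260 s.
Number of complete oscillations = ⌊219/5.260⌋ = ⌊41.64⌋ = 41.

41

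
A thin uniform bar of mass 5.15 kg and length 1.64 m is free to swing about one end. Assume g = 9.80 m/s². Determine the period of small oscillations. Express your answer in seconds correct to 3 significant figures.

For a physical pendulum T = 2π√(I/(mgd)), with d = 0.8200 m from pivot to centre of mass.
I_cm = mL²/12 = 5.15 × 1.64²/12 = 1.154 kg·m²; I = I_cm + md² = 1.154 + 5.15 × 0.8200² = 4.617 kg·m².
T = 2π√(4.617/(5.15 × 9.80 × 0.8200)) = 2.10 s.

2.10 s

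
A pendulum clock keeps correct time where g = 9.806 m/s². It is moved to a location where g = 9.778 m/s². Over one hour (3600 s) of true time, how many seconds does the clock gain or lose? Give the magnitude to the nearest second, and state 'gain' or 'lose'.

lose 5 s

The clock's period scales as T ∝ 1/√g, so T'/T = √(9.806/9.778) = 1.00143.
In 3600 s of true time the clock registers 3600/1.00143 = 3594.9 s, so it loses 5 s.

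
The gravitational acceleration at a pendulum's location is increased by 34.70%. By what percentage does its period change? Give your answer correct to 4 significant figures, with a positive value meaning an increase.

T ∝ 1/√g, so T'/T = 1/√(1.3470) = 0.86162.
Percentage change in T = (0.86162 − 1) × 100% = -13.84%.

-13.84%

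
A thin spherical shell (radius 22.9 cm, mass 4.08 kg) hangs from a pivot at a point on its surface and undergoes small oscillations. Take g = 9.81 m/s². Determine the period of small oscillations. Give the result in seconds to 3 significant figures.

I_cm = (2/3)mr² = 0.1426 kg·m². The pivot is at distance d = 0.229 m from the centre of mass.
By the parallel-axis theorem, I = I_cm + md² = 0.1426 + 0.2140 = 0.3566 kg·m².
T = 2π√(I/(mgd)) = 2π√(0.3566/(4.08 × 9.81 × 0.229)) = 1.24 s.

1.24 s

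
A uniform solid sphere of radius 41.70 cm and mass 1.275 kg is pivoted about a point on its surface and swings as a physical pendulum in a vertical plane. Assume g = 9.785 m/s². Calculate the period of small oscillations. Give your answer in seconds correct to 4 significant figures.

1.535 s

I_cm = (2/5)mr² = 0.088683 kg·m². The pivot is at distance d = 0.4170 m from the centre of mass.
By the parallel-axis theorem, I = I_cm + md² = 0.088683 + 0.22171 = 0.31039 kg·m².
T = 2π√(I/(mgd)) = 2π√(0.31039/(1.275 × 9.785 × 0.4170)) = 1.535 s.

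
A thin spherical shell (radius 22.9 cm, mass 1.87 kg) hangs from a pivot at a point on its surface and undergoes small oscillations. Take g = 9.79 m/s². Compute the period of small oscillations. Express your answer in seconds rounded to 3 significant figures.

1.24 s

I_cm = (2/3)mr² = 0.06538 kg·m². The pivot is at distance d = 0.229 m from the centre of mass.
By the parallel-axis theorem, I = I_cm + md² = 0.06538 + 0.09806 = 0.1634 kg·m².
T = 2π√(I/(mgd)) = 2π√(0.1634/(1.87 × 9.79 × 0.229)) = 1.24 s.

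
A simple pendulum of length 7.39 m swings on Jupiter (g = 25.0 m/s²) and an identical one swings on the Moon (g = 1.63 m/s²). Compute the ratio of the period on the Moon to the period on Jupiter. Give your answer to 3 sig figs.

3.92

T ∝ 1/√g, so T₂/T₁ = √(g₁/g₂) = √(25.0/1.63) = 3.92.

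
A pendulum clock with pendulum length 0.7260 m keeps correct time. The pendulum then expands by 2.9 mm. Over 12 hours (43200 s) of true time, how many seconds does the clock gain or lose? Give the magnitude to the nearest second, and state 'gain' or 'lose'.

T ∝ √L, so T'/T = √(0.72890/0.7260) = 1.00200.
In 43200 s of true time the clock registers 43200/1.00200 = 43114.0 s, so it loses 86 s.

lose 86 s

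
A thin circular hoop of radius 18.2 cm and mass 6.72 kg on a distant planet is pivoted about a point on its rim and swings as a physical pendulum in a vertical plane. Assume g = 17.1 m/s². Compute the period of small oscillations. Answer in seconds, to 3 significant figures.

0.917 s

I_cm = mr² = 0.2226 kg·m². The pivot is at distance d = 0.182 m from the centre of mass.
By the parallel-axis theorem, I = I_cm + md² = 0.2226 + 0.2226 = 0.4452 kg·m².
T = 2π√(I/(mgd)) = 2π√(0.4452/(6.72 × 17.1 × 0.182)) = 0.917 s.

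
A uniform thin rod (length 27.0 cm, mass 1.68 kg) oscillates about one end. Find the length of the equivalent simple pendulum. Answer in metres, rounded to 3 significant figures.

The equivalent simple-pendulum length is L_eq = I/(md), where I is about the pivot and d = 0.1350 m.
I_cm = (1/12)mL² = 0.01021 kg·m², so I = I_cm + md² = 0.01021 + 0.03062 = 0.04082 kg·m².
L_eq = 0.04082/(1.68 × 0.1350) = 0.180 m.

0.180 m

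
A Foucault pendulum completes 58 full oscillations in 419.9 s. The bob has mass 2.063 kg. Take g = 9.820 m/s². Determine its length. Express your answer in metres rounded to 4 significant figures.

T = 419.9/58 = 7.2397 s.
From T = 2π√(L/g), L = gT²/(4π²) = 9.820 × 7.2397²/(4π²) = 13.04 m.

13.04 m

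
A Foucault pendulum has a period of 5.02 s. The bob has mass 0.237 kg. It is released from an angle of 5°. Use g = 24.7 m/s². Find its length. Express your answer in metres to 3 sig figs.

From T = 2π√(L/g), L = gT²/(4π²) = 24.7 × 5.020²/(4π²) = 15.8 m.

15.8 m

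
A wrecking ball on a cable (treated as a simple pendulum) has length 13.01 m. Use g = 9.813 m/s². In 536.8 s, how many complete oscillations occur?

74

T = 2π√(L/g) = 2π√(13.01/9.813) = 7.2347 s.
Number of complete oscillations = ⌊536.8/7.2347⌋ = ⌊74.198⌋ = 74.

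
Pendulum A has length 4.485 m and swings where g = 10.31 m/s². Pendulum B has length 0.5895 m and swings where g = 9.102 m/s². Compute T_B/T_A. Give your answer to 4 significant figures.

0.3859

T = 2π√(L/g), so T_B/T_A = √((L_B/g_B)/(L_A/g_A)) = √((0.5895/9.102)/(4.485/10.31)) = 0.3859.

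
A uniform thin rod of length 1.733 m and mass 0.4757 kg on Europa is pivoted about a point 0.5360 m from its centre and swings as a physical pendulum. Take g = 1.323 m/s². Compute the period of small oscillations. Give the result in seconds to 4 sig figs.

5.471 s

For a physical pendulum T = 2π√(I/(mgd)), with d = 0.53600 m from pivot to centre of mass.
I_cm = mL²/12 = 0.4757 × 1.733²/12 = 0.11906 kg·m²; I = I_cm + md² = 0.11906 + 0.4757 × 0.53600² = 0.25572 kg·m².
T = 2π√(0.25572/(0.4757 × 1.323 × 0.53600)) = 5.471 s.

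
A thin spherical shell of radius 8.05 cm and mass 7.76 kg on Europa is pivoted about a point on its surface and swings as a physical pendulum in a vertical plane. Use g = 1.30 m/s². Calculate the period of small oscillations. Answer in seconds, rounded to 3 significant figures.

2.02 s

I_cm = (2/3)mr² = 0.03352 kg·m². The pivot is at distance d = 0.0805 m from the centre of mass.
By the parallel-axis theorem, I = I_cm + md² = 0.03352 + 0.05029 = 0.08381 kg·m².
T = 2π√(I/(mgd)) = 2π√(0.08381/(7.76 × 1.30 × 0.0805)) = 2.02 s.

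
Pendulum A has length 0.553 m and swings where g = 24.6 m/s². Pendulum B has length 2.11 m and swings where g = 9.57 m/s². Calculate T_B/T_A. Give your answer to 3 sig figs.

T = 2π√(L/g), so T_B/T_A = √((L_B/g_B)/(L_A/g_A)) = √((2.11/9.57)/(0.553/24.6)) = 3.13.

3.13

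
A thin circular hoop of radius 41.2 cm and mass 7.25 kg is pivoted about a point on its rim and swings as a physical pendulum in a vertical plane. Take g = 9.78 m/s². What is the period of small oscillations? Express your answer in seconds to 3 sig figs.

I_cm = mr² = 1.231 kg·m². The pivot is at distance d = 0.412 m from the centre of mass.
By the parallel-axis theorem, I = I_cm + md² = 1.231 + 1.231 = 2.461 kg·m².
T = 2π√(I/(mgd)) = 2π√(2.461/(7.25 × 9.78 × 0.412)) = 1.82 s.

1.82 s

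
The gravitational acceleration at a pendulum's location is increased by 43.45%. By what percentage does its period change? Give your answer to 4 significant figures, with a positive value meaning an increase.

-16.51%

T ∝ 1/√g, so T'/T = 1/√(1.4345) = 0.83493.
Percentage change in T = (0.83493 − 1) × 100% = -16.51%.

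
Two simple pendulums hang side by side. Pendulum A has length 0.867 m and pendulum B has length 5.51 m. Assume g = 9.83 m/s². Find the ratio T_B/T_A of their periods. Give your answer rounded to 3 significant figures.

2.52

T ∝ √L, so T_B/T_A = √(L_B/L_A) = √(5.51/0.867) = 2.52.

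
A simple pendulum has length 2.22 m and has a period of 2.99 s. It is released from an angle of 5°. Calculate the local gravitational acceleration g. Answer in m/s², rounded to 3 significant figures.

From T = 2π√(L/g), g = 4π²L/T² = 4π² × 2.22/2.990² = 9.80 m/s².

9.80 m/s²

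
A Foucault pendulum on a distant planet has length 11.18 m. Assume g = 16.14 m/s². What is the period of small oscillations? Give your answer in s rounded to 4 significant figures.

5.229 s

T = 2π√(L/g) = 2π√(11.18/16.14) = 2π × 0.83228 = 5.229 s.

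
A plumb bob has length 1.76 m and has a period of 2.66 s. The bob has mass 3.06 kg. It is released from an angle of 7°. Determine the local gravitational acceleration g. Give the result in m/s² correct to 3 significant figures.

From T = 2π√(L/g), g = 4π²L/T² = 4π² × 1.76/2.660² = 9.82 m/s².

9.82 m/s²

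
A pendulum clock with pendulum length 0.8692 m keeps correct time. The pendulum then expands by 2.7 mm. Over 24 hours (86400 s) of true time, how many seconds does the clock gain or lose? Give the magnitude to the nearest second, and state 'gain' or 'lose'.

lose 134 s

T ∝ √L, so T'/T = √(0.87190/0.8692) = 1.00155.
In 86400 s of true time the clock registers 86400/1.00155 = 86266.1 s, so it loses 134 s.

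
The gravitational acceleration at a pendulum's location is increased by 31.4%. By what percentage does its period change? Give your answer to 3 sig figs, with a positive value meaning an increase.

-12.8%

T ∝ 1/√g, so T'/T = 1/√(1.314) = 0.8724.
Percentage change in T = (0.8724 − 1) × 100% = -12.8%.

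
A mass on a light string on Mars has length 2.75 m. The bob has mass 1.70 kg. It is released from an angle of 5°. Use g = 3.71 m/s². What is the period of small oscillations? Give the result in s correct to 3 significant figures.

5.41 s

T = 2π√(L/g) = 2π√(2.75/3.71) = 2π × 0.8610 = 5.41 s.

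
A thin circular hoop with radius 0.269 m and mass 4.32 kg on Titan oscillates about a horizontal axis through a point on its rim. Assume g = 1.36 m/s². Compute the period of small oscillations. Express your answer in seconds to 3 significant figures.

I_cm = mr² = 0.3126 kg·m². The pivot is at distance d = 0.269 m from the centre of mass.
By the parallel-axis theorem, I = I_cm + md² = 0.3126 + 0.3126 = 0.6252 kg·m².
T = 2π√(I/(mgd)) = 2π√(0.6252/(4.32 × 1.36 × 0.269)) = 3.95 s.

3.95 s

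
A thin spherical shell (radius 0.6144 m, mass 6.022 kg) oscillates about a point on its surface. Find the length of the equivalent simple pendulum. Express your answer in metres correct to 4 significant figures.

The equivalent simple-pendulum length is L_eq = I/(md), where I is about the pivot and d = 0.61440 m.
I_cm = (2/3)mR² = 1.5155 kg·m², so I = I_cm + md² = 1.5155 + 2.2732 = 3.7887 kg·m².
L_eq = 3.7887/(6.022 × 0.61440) = 1.024 m.

1.024 m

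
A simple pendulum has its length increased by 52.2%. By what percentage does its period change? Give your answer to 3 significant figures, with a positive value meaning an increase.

23.4%

T ∝ √L, so T'/T = √(1.522) = 1.234.
Percentage change in T = (1.234 − 1) × 100% = 23.4%.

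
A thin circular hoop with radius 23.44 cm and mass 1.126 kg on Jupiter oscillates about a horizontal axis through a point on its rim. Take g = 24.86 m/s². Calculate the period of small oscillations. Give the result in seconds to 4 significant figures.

0.8628 s

I_cm = mr² = 0.061866 kg·m². The pivot is at distance d = 0.2344 m from the centre of mass.
By the parallel-axis theorem, I = I_cm + md² = 0.061866 + 0.061866 = 0.12373 kg·m².
T = 2π√(I/(mgd)) = 2π√(0.12373/(1.126 × 24.86 × 0.2344)) = 0.8628 s.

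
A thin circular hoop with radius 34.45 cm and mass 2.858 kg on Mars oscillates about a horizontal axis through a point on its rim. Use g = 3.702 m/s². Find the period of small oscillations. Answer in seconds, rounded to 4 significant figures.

2.711 s

I_cm = mr² = 0.33919 kg·m². The pivot is at distance d = 0.3445 m from the centre of mass.
By the parallel-axis theorem, I = I_cm + md² = 0.33919 + 0.33919 = 0.67838 kg·m².
T = 2π√(I/(mgd)) = 2π√(0.67838/(2.858 × 3.702 × 0.3445)) = 2.711 s.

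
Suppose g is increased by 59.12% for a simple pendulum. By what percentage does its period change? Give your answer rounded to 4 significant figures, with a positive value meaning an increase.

-20.72%

T ∝ 1/√g, so T'/T = 1/√(1.5912) = 0.79275.
Percentage change in T = (0.79275 − 1) × 100% = -20.72%.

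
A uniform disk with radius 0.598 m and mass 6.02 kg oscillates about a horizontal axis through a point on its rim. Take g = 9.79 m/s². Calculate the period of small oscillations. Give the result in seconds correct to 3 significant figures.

I_cm = ½mr² = 1.076 kg·m². The pivot is at distance d = 0.598 m from the centre of mass.
By the parallel-axis theorem, I = I_cm + md² = 1.076 + 2.153 = 3.229 kg·m².
T = 2π√(I/(mgd)) = 2π√(3.229/(6.02 × 9.79 × 0.598)) = 1.90 s.

1.90 s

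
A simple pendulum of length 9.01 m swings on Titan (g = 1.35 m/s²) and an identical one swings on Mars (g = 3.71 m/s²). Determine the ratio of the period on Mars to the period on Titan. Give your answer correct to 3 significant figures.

0.603

T ∝ 1/√g, so T₂/T₁ = √(g₁/g₂) = √(1.35/3.71) = 0.603.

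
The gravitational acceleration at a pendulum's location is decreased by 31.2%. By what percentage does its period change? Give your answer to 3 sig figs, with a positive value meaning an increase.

20.6%

T ∝ 1/√g, so T'/T = 1/√(0.6880) = 1.206.
Percentage change in T = (1.206 − 1) × 100% = 20.6%.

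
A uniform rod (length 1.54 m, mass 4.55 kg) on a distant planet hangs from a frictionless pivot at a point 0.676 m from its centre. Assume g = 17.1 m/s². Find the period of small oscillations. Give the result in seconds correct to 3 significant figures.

1.50 s

For a physical pendulum T = 2π√(I/(mgd)), with d = 0.6760 m from pivot to centre of mass.
I_cm = mL²/12 = 4.55 × 1.54²/12 = 0.8992 kg·m²; I = I_cm + md² = 0.8992 + 4.55 × 0.6760² = 2.978 kg·m².
T = 2π√(2.978/(4.55 × 17.1 × 0.6760)) = 1.50 s.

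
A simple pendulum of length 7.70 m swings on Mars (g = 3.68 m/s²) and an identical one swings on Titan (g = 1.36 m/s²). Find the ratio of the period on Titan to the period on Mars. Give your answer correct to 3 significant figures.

1.64

T ∝ 1/√g, so T₂/T₁ = √(g₁/g₂) = √(3.68/1.36) = 1.64.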